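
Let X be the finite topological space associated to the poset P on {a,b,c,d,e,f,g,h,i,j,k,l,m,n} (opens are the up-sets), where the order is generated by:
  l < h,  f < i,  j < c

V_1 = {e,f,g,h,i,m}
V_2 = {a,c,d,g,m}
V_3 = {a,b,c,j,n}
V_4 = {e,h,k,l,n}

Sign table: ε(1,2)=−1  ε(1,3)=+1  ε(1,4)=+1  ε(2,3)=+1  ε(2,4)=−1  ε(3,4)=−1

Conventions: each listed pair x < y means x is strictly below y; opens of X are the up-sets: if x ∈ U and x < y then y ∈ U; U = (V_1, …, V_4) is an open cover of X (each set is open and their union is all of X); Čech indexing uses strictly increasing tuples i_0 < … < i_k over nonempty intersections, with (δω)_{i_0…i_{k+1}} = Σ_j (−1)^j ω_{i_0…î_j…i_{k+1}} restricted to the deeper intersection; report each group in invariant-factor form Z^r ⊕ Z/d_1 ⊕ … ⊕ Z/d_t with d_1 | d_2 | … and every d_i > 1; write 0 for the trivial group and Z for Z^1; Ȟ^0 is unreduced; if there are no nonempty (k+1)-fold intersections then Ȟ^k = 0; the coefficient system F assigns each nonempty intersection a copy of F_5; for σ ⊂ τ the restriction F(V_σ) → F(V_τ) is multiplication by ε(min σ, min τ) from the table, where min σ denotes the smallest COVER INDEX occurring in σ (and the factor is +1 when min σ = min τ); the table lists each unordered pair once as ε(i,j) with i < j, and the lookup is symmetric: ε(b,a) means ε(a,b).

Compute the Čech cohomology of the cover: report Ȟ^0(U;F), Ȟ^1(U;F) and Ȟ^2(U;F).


Ȟ^0 ≅ Z/5; Ȟ^1 ≅ Z/5; Ȟ^2 ≅ 0

nonempty intersections:
  V12={g,m} V14={e,h} V23={a,c} V34={n}
C dims 4,4; δ0: rk_F5 3
Ȟ^0: (4−3)−0=1 ⇒ Z/5
Ȟ^1: (4−0)−3=1 ⇒ Z/5
Ȟ^2: (0−0)−0=0 ⇒ 0


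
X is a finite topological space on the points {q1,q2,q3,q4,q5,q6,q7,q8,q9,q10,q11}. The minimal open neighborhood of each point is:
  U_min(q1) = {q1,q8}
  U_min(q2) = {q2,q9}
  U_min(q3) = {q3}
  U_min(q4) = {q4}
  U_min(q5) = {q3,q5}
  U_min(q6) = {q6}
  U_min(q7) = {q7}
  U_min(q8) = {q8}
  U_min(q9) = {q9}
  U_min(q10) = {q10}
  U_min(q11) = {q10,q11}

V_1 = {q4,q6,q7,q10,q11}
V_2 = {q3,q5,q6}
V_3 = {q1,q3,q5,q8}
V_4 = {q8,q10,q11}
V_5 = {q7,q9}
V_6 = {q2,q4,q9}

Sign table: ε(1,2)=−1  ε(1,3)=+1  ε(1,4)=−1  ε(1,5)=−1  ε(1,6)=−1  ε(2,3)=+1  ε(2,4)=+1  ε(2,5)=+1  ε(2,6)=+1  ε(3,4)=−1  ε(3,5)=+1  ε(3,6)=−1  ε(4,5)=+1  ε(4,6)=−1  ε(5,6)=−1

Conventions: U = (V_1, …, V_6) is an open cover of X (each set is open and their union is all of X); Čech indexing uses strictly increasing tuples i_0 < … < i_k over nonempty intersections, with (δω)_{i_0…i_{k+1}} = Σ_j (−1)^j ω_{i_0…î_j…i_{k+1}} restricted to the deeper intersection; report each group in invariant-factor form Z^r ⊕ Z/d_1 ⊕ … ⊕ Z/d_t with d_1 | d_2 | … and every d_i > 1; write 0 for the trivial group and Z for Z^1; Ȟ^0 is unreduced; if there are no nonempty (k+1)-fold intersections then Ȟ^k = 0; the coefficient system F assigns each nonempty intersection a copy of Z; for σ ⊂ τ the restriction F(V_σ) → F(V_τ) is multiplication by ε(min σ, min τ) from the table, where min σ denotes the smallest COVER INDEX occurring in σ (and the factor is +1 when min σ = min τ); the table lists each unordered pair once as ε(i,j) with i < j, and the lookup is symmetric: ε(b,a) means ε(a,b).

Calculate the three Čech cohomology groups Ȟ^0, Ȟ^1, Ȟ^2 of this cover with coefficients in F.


Ȟ^0(U;F) ≅ 0, Ȟ^1(U;F) ≅ Z ⊕ Z/2, Ȟ^2(U;F) ≅ 0

cover nerve:
  V12={q6} V14={q10,q11} V15={q7} V16={q4} V23={q3,q5} V34={q8} V56={q9}
C dims 6,7; δ0: rk 6, SNF 1^5·2
Ȟ^0: (6−6)−0=0 ⇒ 0
Ȟ^1: (7−0)−6=1 plus torsion [2] ⇒ Z ⊕ Z/2
Ȟ^2: (0−0)−0=0 ⇒ 0


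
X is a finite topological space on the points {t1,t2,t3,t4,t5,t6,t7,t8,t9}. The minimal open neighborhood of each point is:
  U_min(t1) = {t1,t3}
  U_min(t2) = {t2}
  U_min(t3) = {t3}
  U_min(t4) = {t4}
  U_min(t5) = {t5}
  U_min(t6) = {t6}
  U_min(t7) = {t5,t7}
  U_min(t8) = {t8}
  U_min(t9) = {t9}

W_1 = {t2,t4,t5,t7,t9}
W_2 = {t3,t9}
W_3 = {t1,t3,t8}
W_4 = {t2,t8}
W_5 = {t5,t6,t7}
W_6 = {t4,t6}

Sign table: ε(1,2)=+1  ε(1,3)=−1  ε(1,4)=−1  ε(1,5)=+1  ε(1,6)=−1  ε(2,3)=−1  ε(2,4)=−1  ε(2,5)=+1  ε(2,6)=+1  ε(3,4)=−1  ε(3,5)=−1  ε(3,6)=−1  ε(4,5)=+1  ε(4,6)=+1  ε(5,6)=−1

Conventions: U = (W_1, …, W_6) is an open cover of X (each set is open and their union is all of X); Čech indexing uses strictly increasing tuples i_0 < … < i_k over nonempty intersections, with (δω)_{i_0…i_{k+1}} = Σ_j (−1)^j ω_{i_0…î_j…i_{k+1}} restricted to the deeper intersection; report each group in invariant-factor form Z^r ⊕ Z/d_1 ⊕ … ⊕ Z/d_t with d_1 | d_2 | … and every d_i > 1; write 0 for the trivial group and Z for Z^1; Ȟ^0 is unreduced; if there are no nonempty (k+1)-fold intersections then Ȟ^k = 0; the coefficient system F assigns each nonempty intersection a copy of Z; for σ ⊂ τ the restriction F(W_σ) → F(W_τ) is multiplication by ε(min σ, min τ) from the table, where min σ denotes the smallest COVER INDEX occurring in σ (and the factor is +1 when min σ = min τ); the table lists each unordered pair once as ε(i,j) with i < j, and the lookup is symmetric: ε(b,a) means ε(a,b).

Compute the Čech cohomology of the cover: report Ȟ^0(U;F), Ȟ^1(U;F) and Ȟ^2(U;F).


nerve of the cover:
  W12={t9} W14={t2} W15={t5,t7} W16={t4} W23={t3} W34={t8} W56={t6}
C dims 6,7; δ0: rk 6, SNF 1^5·2
Ȟ^0 = (6 − 6) − 0 = 0, so Ȟ^0 ≅ 0
Ȟ^1 = (7 − 0) − 6 = 1 plus torsion [2], so Ȟ^1 ≅ Z ⊕ Z/2
Ȟ^2 = (0 − 0) − 0 = 0, so Ȟ^2 ≅ 0

Ȟ^0 ≅ 0, Ȟ^1 ≅ Z ⊕ Z/2, Ȟ^2 ≅ 0


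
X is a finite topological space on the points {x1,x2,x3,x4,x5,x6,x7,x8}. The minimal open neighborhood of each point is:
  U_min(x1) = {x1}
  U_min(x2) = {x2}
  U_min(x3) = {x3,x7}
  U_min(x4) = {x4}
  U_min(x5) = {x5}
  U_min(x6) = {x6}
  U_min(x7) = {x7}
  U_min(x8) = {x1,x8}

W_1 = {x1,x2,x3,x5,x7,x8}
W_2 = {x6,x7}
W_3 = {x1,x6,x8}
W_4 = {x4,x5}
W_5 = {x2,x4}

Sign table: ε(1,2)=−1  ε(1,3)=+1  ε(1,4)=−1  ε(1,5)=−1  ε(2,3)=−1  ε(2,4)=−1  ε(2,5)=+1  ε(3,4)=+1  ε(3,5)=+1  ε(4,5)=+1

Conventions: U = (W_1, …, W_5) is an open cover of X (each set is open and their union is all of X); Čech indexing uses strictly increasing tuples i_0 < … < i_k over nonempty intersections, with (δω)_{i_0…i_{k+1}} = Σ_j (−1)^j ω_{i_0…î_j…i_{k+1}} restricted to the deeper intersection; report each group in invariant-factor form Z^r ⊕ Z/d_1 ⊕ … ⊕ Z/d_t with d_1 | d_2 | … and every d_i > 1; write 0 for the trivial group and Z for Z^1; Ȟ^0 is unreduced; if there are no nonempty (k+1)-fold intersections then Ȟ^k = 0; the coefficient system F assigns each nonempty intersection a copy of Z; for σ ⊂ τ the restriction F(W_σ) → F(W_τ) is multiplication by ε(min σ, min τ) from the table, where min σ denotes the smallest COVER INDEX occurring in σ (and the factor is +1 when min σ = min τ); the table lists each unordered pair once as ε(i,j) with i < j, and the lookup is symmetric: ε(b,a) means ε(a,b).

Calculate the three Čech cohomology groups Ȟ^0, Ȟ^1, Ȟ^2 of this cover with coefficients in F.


nonempty intersections:
  W12={x7} W13={x1,x8} W14={x5} W15={x2} W23={x6} W45={x4}
C dims 5,6; δ0: rk 4, SNF 1^4
Ȟ^0: (5−4)−0=1 ⇒ Z
Ȟ^1: (6−0)−4=2 ⇒ Z^2
Ȟ^2: (0−0)−0=0 ⇒ 0

Ȟ^0(U;F) ≅ Z, Ȟ^1(U;F) ≅ Z^2, Ȟ^2(U;F) ≅ 0


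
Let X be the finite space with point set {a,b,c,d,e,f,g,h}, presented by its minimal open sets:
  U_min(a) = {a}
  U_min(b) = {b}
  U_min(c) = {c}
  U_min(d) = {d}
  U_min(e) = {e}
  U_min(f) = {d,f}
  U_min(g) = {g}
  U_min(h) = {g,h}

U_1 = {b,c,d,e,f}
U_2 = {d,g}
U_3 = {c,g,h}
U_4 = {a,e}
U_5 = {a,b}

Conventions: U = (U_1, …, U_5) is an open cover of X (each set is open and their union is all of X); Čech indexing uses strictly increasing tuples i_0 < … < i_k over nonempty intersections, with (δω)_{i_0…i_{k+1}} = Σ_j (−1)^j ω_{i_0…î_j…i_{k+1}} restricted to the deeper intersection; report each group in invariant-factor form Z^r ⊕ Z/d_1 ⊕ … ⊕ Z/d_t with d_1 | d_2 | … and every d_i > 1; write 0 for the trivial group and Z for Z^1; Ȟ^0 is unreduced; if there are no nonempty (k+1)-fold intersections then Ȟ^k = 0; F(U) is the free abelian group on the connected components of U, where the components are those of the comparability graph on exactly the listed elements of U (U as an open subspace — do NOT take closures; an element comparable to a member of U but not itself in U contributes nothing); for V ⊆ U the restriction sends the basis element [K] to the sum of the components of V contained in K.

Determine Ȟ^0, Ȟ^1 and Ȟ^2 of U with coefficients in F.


Ȟ^0 ≅ Z^6; Ȟ^1 ≅ 0; Ȟ^2 ≅ 0

cover nerve:
  U12={d} U13={c} U14={e} U15={b} U23={g} U45={a}
components per intersection:
  U1: {b} {c} {d,f} {e}
  U2: {d} {g}
  U3: {c} {g,h}
  U4: {a} {e}
  U5: {a} {b}
  U12: {d}
  U13: {c}
  U14: {e}
  U15: {b}
  U23: {g}
  U45: {a}
C dims 12,6; δ0: rk 6, SNF 1^6
Ȟ^0: (12−6)−0=6 ⇒ Z^6
Ȟ^1: (6−0)−6=0 ⇒ 0
Ȟ^2: (0−0)−0=0 ⇒ 0


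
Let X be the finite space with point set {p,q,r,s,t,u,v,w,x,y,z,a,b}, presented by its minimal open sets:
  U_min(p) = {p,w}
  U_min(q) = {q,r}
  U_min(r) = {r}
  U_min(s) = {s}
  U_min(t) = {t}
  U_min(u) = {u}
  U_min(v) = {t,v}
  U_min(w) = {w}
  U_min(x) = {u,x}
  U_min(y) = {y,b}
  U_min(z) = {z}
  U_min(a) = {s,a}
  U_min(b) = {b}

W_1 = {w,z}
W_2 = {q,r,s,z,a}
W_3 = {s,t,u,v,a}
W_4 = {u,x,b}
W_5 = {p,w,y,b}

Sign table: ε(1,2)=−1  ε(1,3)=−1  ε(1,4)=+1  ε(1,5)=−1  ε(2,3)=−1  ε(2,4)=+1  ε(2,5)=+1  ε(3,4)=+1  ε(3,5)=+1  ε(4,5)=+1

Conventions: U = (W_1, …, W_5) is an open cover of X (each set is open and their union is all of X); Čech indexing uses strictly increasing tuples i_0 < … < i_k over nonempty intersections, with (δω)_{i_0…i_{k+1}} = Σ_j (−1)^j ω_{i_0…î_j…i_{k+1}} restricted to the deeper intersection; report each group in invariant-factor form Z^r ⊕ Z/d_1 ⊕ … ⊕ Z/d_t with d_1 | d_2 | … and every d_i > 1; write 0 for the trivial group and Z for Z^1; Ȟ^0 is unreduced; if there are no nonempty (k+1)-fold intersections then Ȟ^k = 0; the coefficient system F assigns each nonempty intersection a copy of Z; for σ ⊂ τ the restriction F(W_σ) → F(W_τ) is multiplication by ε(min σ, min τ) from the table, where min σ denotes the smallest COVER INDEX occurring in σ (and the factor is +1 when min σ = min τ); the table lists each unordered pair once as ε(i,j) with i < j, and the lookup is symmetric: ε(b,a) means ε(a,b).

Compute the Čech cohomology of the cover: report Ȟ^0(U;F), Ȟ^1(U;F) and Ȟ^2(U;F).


nerve of the cover:
  W12={z} W15={w} W23={s,a} W34={u} W45={b}
C dims 5,5; δ0: rk 5, SNF 1^4·2
Ȟ^0 = (5 − 5) − 0 = 0, so Ȟ^0 ≅ 0
Ȟ^1 = (5 − 0) − 5 = 0 plus torsion [2], so Ȟ^1 ≅ Z/2
Ȟ^2 = (0 − 0) − 0 = 0, so Ȟ^2 ≅ 0

Ȟ^0(U;F) ≅ 0; Ȟ^1(U;F) ≅ Z/2; Ȟ^2(U;F) ≅ 0


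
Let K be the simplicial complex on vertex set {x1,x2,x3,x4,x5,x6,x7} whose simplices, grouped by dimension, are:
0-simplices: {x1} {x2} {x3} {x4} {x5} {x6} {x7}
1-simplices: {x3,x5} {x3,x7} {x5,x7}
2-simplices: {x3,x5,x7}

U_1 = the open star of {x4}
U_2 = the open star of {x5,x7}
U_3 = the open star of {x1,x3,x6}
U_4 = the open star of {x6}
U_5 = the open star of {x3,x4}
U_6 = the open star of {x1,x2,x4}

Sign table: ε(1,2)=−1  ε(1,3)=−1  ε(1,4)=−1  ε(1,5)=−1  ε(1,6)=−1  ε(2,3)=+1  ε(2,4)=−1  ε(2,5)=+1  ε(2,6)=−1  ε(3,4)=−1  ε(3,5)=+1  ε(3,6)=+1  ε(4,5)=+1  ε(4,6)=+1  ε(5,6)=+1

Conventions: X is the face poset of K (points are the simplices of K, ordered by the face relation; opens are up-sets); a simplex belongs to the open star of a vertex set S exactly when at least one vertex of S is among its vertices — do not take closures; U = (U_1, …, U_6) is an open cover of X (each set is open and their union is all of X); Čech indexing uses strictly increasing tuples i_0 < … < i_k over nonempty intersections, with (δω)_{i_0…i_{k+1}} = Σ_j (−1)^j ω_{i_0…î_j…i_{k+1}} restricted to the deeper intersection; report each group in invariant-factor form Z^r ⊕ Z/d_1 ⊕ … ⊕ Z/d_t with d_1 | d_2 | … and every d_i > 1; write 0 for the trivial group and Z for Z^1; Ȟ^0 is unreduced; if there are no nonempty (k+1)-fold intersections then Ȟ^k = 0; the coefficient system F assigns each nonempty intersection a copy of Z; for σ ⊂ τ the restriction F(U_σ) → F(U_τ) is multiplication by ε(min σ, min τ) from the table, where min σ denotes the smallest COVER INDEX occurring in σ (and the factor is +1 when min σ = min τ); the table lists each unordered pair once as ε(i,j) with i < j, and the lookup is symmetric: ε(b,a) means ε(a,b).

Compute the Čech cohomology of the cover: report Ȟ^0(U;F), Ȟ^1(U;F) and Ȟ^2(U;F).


Ȟ^0(U;F) ≅ Z,  Ȟ^1(U;F) ≅ Z,  Ȟ^2(U;F) ≅ 0

nerve of the cover:
  U1={{x4}} U2={{x5},{x7},{x3,x5},{x3,x7},{x5,x7},{x3,x5,x7}} U3={{x1},{x3},{x6},{x3,x5},{x3,x7},{x3,x5,x7}} U4={{x6}} U5={{x3},{x4},{x3,x5},{x3,x7},{x3,x5,x7}} U6={{x1},{x2},{x4}}
  U15={{x4}} U16={{x4}} U23={{x3,x5},{x3,x7},{x3,x5,x7}} U25={{x3,x5},{x3,x7},{x3,x5,x7}} U34={{x6}} U35={{x3},{x3,x5},{x3,x7},{x3,x5,x7}} U36={{x1}} U56={{x4}}
  U156={{x4}} U235={{x3,x5},{x3,x7},{x3,x5,x7}}
C dims 6,8,2; δ0: rk 5, SNF 1^5; δ1: rk 2, SNF 1^2
Ȟ^0 = (6 − 5) − 0 = 1, so Ȟ^0 ≅ Z
Ȟ^1 = (8 − 2) − 5 = 1, so Ȟ^1 ≅ Z
Ȟ^2 = (2 − 0) − 2 = 0, so Ȟ^2 ≅ 0


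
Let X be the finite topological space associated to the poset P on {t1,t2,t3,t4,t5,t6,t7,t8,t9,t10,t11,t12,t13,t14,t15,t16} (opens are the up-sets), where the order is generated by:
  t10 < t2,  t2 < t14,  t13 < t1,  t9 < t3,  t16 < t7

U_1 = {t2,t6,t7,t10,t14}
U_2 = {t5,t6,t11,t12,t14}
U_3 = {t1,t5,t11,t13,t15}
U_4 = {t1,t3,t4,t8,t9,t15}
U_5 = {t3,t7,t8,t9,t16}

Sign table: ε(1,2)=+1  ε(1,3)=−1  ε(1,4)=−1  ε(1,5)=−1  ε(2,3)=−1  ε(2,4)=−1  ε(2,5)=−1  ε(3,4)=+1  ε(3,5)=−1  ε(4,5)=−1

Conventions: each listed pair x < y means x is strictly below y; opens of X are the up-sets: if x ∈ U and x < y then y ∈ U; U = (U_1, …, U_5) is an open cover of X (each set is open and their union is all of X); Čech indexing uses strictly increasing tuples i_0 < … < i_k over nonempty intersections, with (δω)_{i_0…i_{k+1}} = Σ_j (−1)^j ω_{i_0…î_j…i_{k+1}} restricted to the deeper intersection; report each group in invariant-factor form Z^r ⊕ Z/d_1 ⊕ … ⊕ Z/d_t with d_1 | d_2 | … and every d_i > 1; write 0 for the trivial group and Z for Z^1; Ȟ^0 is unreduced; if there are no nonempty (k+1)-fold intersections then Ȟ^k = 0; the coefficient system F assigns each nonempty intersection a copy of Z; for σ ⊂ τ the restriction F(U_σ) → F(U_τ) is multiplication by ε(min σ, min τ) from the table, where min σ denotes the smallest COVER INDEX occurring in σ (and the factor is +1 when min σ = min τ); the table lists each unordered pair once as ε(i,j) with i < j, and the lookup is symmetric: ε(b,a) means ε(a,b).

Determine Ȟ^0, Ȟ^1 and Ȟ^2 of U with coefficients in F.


Ȟ^0(U;F) ≅ 0; Ȟ^1(U;F) ≅ Z/2; Ȟ^2(U;F) ≅ 0

cover nerve:
  U12={t6,t14} U15={t7} U23={t5,t11} U34={t1,t15} U45={t3,t8,t9}
C dims 5,5; δ0: rk 5, SNF 1^4·2
Ȟ^0: (5−5)−0=0 ⇒ 0
Ȟ^1: (5−0)−5=0 plus torsion [2] ⇒ Z/2
Ȟ^2: (0−0)−0=0 ⇒ 0


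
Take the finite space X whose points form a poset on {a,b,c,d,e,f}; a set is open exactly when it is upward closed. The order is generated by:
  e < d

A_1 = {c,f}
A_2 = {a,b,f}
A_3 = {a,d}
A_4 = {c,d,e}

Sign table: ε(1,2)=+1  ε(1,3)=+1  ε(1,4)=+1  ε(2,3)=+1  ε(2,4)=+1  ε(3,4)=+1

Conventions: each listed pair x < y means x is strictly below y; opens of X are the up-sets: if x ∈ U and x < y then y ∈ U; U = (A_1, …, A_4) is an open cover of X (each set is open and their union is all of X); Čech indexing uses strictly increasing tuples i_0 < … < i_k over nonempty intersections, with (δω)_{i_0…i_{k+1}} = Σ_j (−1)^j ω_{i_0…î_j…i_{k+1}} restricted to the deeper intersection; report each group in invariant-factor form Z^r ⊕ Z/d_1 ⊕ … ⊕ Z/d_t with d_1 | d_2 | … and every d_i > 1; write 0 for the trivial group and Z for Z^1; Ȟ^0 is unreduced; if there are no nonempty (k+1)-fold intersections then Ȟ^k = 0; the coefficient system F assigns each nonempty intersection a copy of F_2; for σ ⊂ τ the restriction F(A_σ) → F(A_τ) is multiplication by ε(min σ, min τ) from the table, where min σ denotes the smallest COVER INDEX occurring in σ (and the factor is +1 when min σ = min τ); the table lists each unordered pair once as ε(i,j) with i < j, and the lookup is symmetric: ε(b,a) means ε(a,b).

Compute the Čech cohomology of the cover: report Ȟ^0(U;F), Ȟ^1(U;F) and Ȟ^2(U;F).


Ȟ^0(U;F) ≅ Z/2, Ȟ^1(U;F) ≅ Z/2 and Ȟ^2(U;F) ≅ 0

cover nerve:
  A12={f} A14={c} A23={a} A34={d}
C dims 4,4; δ0: rk_F2 3
Ȟ^0: (4−3)−0=1 ⇒ Z/2
Ȟ^1: (4−0)−3=1 ⇒ Z/2
Ȟ^2: (0−0)−0=0 ⇒ 0


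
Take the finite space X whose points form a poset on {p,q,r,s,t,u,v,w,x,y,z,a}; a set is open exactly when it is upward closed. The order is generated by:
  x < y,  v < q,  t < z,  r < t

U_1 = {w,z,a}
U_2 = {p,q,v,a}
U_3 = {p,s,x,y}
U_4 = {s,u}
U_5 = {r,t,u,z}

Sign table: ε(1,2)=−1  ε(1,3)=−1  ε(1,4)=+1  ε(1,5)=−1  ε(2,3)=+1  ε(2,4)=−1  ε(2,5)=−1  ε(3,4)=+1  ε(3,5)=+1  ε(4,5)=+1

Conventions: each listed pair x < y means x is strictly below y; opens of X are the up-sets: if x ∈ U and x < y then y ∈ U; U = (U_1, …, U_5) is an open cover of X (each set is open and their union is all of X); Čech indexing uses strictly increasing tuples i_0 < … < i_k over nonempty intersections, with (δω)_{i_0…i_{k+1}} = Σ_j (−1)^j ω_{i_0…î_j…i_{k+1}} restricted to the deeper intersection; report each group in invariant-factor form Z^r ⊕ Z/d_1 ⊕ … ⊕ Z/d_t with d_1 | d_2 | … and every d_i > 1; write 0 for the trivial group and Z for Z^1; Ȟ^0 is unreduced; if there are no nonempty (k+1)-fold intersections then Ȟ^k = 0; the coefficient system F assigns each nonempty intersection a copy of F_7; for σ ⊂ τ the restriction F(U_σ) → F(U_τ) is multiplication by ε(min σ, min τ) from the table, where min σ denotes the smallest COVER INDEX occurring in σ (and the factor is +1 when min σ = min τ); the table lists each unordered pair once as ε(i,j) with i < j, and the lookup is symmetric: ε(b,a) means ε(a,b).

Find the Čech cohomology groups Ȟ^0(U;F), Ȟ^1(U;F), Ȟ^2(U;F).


Ȟ^0(U;F) ≅ Z/7; Ȟ^1(U;F) ≅ Z/7; Ȟ^2(U;F) ≅ 0

nerve simplices:
  U12={a} U15={z} U23={p} U34={s} U45={u}
C dims 5,5; δ0: rk_F7 4
degree 0: 5−4−0 = 1 → Ȟ^0 ≅ Z/7
degree 1: 5−0−4 = 1 → Ȟ^1 ≅ Z/7
degree 2: 0−0−0 = 0 → Ȟ^2 ≅ 0


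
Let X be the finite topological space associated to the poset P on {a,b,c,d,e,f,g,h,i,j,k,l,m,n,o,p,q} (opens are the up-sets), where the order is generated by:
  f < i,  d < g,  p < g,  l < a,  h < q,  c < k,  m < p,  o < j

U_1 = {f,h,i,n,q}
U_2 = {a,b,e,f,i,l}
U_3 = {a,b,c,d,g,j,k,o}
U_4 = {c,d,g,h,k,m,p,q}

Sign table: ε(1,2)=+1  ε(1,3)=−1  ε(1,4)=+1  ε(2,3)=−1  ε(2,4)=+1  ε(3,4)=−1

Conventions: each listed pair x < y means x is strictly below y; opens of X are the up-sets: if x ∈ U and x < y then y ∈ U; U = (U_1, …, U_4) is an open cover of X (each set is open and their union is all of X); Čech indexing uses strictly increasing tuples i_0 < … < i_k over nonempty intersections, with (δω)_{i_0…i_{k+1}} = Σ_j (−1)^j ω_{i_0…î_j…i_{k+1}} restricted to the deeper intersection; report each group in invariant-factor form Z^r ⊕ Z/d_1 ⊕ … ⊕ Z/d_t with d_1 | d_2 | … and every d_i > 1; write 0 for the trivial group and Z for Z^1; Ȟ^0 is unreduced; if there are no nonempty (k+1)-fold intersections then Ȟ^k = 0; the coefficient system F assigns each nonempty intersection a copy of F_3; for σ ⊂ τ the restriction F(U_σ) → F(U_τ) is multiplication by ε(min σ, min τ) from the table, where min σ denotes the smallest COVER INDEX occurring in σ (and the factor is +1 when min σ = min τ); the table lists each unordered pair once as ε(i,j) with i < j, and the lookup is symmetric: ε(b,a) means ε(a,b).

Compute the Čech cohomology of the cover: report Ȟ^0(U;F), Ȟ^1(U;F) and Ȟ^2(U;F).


Ȟ^0 ≅ Z/3,  Ȟ^1 ≅ Z/3,  Ȟ^2 ≅ 0

intersection data:
  U12={f,i} U14={h,q} U23={a,b} U34={c,d,g,k}
C dims 4,4; δ0: rk_F3 3
Ȟ^0 = (4 − 3) − 0 = 1, so Ȟ^0 ≅ Z/3
Ȟ^1 = (4 − 0) − 3 = 1, so Ȟ^1 ≅ Z/3
Ȟ^2 = (0 − 0) − 0 = 0, so Ȟ^2 ≅ 0


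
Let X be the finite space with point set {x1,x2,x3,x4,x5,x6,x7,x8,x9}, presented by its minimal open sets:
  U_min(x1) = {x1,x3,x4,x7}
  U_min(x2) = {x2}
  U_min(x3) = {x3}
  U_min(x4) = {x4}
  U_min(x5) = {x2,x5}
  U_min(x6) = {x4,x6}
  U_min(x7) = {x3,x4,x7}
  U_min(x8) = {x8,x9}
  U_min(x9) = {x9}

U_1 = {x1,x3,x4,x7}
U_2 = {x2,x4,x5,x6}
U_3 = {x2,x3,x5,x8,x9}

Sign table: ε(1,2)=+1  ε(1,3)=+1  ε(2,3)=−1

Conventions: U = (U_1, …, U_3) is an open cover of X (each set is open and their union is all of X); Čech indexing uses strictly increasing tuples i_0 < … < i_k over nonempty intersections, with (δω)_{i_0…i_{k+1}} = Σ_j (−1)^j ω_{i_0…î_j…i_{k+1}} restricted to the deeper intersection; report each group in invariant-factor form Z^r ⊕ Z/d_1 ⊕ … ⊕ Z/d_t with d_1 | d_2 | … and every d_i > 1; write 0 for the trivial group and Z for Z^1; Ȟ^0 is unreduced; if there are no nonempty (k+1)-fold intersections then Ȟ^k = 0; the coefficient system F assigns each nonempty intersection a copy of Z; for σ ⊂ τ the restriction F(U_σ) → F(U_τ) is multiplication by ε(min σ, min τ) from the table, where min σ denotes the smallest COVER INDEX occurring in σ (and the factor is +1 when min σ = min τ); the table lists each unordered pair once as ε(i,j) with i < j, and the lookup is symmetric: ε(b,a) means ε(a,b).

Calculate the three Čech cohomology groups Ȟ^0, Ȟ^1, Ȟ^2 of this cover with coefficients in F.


nonempty intersections:
  U12={x4} U13={x3} U23={x2,x5}
C dims 3,3; δ0: rk 3, SNF 1^2·2
Ȟ^0: (3−3)−0=0 ⇒ 0
Ȟ^1: (3−0)−3=0 plus torsion [2] ⇒ Z/2
Ȟ^2: (0−0)−0=0 ⇒ 0

Ȟ^0 ≅ 0,  Ȟ^1 ≅ Z/2,  Ȟ^2 ≅ 0


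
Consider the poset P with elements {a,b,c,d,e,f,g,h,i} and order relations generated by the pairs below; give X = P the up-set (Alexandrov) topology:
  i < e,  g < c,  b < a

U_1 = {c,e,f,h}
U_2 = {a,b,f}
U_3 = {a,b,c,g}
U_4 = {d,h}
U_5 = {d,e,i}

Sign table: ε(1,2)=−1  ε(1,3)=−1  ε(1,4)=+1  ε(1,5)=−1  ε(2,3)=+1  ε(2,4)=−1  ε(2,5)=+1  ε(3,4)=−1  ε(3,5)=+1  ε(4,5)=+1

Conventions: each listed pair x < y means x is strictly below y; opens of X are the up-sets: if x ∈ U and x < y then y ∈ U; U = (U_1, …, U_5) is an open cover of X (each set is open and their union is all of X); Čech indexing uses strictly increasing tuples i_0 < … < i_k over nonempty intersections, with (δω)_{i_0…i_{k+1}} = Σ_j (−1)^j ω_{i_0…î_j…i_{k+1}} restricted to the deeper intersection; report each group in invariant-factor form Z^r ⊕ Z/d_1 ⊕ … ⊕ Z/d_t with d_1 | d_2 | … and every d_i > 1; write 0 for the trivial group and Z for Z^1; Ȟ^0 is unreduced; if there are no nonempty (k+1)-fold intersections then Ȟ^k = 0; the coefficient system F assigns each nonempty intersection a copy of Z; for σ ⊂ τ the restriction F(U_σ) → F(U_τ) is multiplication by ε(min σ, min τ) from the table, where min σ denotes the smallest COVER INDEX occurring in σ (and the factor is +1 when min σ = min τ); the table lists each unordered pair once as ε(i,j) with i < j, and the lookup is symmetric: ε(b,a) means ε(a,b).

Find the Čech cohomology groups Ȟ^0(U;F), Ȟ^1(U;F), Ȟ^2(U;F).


nonempty overlaps:
  U12={f} U13={c} U14={h} U15={e} U23={a,b} U45={d}
C dims 5,6; δ0: rk 5, SNF 1^4·2
degree 0: 5−5−0 = 0 → Ȟ^0 ≅ 0
degree 1: 6−0−5 = 1 plus torsion [2] → Ȟ^1 ≅ Z ⊕ Z/2
degree 2: 0−0−0 = 0 → Ȟ^2 ≅ 0

Ȟ^0 ≅ 0; Ȟ^1 ≅ Z ⊕ Z/2; Ȟ^2 ≅ 0


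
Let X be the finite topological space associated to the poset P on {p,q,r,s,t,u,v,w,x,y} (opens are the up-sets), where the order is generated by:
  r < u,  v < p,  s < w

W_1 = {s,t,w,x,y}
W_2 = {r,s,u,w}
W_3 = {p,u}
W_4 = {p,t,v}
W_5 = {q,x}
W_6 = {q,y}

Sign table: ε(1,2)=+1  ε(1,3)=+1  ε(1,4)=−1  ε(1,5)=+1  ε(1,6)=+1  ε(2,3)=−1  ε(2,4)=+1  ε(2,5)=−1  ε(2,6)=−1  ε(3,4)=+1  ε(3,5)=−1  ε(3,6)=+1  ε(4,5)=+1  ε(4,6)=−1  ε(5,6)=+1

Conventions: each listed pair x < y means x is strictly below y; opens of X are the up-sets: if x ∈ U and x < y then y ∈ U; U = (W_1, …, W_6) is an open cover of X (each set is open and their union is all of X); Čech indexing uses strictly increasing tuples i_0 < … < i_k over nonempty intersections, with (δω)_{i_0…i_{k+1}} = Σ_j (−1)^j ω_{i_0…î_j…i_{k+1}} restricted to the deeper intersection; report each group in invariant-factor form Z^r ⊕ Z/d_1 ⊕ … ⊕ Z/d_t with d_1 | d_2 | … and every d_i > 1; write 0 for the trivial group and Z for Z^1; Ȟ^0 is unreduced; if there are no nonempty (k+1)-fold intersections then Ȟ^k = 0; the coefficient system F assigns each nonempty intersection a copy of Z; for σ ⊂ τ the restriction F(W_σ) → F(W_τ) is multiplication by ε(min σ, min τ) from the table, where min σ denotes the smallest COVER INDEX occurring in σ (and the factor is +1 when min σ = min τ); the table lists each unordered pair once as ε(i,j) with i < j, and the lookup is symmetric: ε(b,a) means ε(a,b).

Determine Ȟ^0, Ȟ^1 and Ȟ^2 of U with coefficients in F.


cover nerve:
  W12={s,w} W14={t} W15={x} W16={y} W23={u} W34={p} W56={q}
C dims 6,7; δ0: rk 5, SNF 1^5
Ȟ^0: (6−5)−0=1 ⇒ Z
Ȟ^1: (7−0)−5=2 ⇒ Z^2
Ȟ^2: (0−0)−0=0 ⇒ 0

Ȟ^0 = Z,  Ȟ^1 = Z^2,  Ȟ^2 = 0


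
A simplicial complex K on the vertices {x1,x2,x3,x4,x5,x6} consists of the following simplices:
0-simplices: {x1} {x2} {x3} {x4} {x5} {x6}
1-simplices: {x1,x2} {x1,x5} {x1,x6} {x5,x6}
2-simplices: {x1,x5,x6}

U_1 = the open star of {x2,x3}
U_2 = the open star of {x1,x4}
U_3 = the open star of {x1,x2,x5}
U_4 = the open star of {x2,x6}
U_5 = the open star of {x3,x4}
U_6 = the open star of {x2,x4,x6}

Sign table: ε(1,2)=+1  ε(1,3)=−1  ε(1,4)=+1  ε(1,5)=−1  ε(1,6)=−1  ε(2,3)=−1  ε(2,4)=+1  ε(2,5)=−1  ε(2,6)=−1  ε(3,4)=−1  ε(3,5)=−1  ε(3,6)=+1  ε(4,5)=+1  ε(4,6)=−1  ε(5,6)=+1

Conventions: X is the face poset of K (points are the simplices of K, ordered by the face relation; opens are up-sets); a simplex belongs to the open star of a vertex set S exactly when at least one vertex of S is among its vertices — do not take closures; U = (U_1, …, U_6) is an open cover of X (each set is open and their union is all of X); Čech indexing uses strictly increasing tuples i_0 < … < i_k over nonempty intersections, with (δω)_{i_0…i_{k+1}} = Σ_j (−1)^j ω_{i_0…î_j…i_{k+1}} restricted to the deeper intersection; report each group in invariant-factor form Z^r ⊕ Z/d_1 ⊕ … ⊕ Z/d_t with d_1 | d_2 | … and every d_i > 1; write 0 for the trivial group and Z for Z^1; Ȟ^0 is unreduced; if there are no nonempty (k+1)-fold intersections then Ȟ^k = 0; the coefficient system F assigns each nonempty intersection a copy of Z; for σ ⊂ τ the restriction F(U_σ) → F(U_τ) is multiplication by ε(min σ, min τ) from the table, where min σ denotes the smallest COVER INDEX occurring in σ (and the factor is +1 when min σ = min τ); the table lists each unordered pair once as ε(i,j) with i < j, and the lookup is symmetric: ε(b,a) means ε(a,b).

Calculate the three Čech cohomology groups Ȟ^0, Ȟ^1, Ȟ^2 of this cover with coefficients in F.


Ȟ^0 = Z,  Ȟ^1 = Z,  Ȟ^2 = 0

nerve simplices:
  U1={{x2},{x3},{x1,x2}} U2={{x1},{x4},{x1,x2},{x1,x5},{x1,x6},{x1,x5,x6}} U3={{x1},{x2},{x5},{x1,x2},{x1,x5},{x1,x6},{x5,x6},{x1,x5,x6}} U4={{x2},{x6},{x1,x2},{x1,x6},{x5,x6},{x1,x5,x6}} U5={{x3},{x4}} U6={{x2},{x4},{x6},{x1,x2},{x1,x6},{x5,x6},{x1,x5,x6}}
  U12={{x1,x2}} U13={{x2},{x1,x2}} U14={{x2},{x1,x2}} U15={{x3}} U16={{x2},{x1,x2}} U23={{x1},{x1,x2},{x1,x5},{x1,x6},{x1,x5,x6}} U24={{x1,x2},{x1,x6},{x1,x5,x6}} U25={{x4}} U26={{x4},{x1,x2},{x1,x6},{x1,x5,x6}} U34={{x2},{x1,x2},{x1,x6},{x5,x6},{x1,x5,x6}} U36={{x2},{x1,x2},{x1,x6},{x5,x6},{x1,x5,x6}} U46={{x2},{x6},{x1,x2},{x1,x6},{x5,x6},{x1,x5,x6}} U56={{x4}}
  U123={{x1,x2}} U124={{x1,x2}} U126={{x1,x2}} U134={{x2},{x1,x2}} U136={{x2},{x1,x2}} U146={{x2},{x1,x2}} U234={{x1,x2},{x1,x6},{x1,x5,x6}} U236={{x1,x2},{x1,x6},{x1,x5,x6}} U246={{x1,x2},{x1,x6},{x1,x5,x6}} U256={{x4}} U346={{x2},{x1,x2},{x1,x6},{x5,x6},{x1,x5,x6}}
  U1234={{x1,x2}} U1236={{x1,x2}} U1246={{x1,x2}} U1346={{x2},{x1,x2}} U2346={{x1,x2},{x1,x6},{x1,x5,x6}}
  U12346={{x1,x2}}
C dims 6,13,11,5; δ0: rk 5, SNF 1^5; δ1: rk 7, SNF 1^7; δ2: rk 4, SNF 1^4
degree 0: 6−5−0 = 1 → Ȟ^0 ≅ Z
degree 1: 13−7−5 = 1 → Ȟ^1 ≅ Z
degree 2: 11−4−7 = 0 → Ȟ^2 ≅ 0


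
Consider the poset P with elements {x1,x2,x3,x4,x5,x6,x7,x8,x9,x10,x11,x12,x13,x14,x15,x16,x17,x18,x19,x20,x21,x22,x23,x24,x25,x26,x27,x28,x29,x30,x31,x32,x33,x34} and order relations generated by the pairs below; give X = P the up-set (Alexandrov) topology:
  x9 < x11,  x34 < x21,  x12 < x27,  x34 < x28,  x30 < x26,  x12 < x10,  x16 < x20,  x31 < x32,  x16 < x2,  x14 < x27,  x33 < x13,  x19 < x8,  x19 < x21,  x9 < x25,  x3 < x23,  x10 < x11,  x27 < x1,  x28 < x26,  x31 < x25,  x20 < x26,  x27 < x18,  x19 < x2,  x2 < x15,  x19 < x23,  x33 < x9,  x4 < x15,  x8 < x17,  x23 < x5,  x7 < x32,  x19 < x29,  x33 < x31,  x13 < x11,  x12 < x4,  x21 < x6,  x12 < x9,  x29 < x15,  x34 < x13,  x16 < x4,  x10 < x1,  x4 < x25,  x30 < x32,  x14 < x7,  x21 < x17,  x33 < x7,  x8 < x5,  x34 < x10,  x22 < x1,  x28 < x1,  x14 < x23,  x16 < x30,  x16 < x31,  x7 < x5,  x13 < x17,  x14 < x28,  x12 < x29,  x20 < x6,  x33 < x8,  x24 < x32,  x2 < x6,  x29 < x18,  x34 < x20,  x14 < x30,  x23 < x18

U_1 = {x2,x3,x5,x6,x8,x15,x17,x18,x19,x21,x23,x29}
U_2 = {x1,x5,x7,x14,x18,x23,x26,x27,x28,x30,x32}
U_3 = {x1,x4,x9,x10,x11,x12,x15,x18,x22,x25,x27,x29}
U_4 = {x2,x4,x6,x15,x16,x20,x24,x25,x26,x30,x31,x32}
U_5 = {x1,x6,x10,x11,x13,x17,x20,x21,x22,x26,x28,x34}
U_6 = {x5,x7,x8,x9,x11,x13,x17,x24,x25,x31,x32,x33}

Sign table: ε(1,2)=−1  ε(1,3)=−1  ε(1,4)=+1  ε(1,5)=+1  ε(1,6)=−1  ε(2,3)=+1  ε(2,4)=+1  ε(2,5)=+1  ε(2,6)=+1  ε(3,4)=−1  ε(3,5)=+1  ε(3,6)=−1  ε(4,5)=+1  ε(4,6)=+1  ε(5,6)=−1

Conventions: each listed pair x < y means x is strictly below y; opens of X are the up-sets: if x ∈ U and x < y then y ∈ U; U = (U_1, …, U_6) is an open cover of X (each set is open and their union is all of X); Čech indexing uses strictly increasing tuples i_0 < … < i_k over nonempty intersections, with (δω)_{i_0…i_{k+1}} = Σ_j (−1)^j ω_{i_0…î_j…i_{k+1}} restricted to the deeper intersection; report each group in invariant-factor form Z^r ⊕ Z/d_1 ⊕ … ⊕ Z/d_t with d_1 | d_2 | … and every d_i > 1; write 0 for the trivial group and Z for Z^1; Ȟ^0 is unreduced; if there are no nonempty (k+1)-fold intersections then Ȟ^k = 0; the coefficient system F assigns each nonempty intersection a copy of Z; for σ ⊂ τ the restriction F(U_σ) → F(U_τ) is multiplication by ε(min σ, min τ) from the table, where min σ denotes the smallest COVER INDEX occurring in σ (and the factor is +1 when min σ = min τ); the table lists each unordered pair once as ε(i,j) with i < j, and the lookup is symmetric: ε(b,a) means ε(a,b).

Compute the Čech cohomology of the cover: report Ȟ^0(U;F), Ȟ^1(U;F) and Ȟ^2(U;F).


nonempty intersections:
  U12={x5,x18,x23} U13={x15,x18,x29} U14={x2,x6,x15} U15={x6,x17,x21} U16={x5,x8,x17} U23={x1,x18,x27} U24={x26,x30,x32} U25={x1,x26,x28} U26={x5,x7,x32} U34={x4,x15,x25} U35={x1,x10,x11,x22} U36={x9,x11,x25} U45={x6,x20,x26} U46={x24,x25,x31,x32} U56={x11,x13,x17}
  U123={x18} U126={x5} U134={x15} U145={x6} U156={x17} U235={x1} U245={x26} U246={x32} U346={x25} U356={x11}
C dims 6,15,10; δ0: rk 6, SNF 1^5·2; δ1: rk 9, SNF 1^9
Ȟ^0: (6−6)−0=0 ⇒ 0
Ȟ^1: (15−9)−6=0 plus torsion [2] ⇒ Z/2
Ȟ^2: (10−0)−9=1 ⇒ Z

Ȟ^0 = 0, Ȟ^1 = Z/2, Ȟ^2 = Z


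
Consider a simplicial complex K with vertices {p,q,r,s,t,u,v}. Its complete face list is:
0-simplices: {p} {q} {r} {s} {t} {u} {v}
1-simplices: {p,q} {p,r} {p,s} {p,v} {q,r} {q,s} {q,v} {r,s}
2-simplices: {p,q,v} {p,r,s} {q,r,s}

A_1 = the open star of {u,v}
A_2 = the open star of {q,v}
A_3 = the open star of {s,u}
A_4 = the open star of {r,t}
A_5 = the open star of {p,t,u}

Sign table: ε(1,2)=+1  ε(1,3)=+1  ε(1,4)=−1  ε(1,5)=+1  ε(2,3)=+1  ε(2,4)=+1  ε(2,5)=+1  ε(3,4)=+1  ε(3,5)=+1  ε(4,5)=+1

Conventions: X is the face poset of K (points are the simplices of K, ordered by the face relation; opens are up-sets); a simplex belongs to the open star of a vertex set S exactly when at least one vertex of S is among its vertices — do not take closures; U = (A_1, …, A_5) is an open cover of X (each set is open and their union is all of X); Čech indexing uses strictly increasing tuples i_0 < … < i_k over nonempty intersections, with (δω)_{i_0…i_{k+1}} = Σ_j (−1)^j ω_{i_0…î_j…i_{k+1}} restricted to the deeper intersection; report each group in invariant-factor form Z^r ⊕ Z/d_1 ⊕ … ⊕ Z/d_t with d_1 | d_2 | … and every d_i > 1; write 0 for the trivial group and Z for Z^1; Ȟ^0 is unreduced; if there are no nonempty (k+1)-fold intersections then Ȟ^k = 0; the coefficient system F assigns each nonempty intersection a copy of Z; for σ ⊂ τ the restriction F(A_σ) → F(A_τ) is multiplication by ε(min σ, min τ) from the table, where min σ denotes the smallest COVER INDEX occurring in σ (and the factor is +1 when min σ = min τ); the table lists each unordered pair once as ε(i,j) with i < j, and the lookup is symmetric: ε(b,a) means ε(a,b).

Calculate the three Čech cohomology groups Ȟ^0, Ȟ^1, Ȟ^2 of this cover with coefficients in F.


nerve of the cover:
  A1={{u},{v},{p,v},{q,v},{p,q,v}} A2={{q},{v},{p,q},{p,v},{q,r},{q,s},{q,v},{p,q,v},{q,r,s}} A3={{s},{u},{p,s},{q,s},{r,s},{p,r,s},{q,r,s}} A4={{r},{t},{p,r},{q,r},{r,s},{p,r,s},{q,r,s}} A5={{p},{t},{u},{p,q},{p,r},{p,s},{p,v},{p,q,v},{p,r,s}}
  A12={{v},{p,v},{q,v},{p,q,v}} A13={{u}} A15={{u},{p,v},{p,q,v}} A23={{q,s},{q,r,s}} A24={{q,r},{q,r,s}} A25={{p,q},{p,v},{p,q,v}} A34={{r,s},{p,r,s},{q,r,s}} A35={{u},{p,s},{p,r,s}} A45={{t},{p,r},{p,r,s}}
  A125={{p,v},{p,q,v}} A135={{u}} A234={{q,r,s}} A345={{p,r,s}}
C dims 5,9,4; δ0: rk 4, SNF 1^4; δ1: rk 4, SNF 1^4
Ȟ^0 = (5 − 4) − 0 = 1, so Ȟ^0 ≅ Z
Ȟ^1 = (9 − 4) − 4 = 1, so Ȟ^1 ≅ Z
Ȟ^2 = (4 − 0) − 4 = 0, so Ȟ^2 ≅ 0

Ȟ^0(U;F) ≅ Z; Ȟ^1(U;F) ≅ Z; Ȟ^2(U;F) ≅ 0


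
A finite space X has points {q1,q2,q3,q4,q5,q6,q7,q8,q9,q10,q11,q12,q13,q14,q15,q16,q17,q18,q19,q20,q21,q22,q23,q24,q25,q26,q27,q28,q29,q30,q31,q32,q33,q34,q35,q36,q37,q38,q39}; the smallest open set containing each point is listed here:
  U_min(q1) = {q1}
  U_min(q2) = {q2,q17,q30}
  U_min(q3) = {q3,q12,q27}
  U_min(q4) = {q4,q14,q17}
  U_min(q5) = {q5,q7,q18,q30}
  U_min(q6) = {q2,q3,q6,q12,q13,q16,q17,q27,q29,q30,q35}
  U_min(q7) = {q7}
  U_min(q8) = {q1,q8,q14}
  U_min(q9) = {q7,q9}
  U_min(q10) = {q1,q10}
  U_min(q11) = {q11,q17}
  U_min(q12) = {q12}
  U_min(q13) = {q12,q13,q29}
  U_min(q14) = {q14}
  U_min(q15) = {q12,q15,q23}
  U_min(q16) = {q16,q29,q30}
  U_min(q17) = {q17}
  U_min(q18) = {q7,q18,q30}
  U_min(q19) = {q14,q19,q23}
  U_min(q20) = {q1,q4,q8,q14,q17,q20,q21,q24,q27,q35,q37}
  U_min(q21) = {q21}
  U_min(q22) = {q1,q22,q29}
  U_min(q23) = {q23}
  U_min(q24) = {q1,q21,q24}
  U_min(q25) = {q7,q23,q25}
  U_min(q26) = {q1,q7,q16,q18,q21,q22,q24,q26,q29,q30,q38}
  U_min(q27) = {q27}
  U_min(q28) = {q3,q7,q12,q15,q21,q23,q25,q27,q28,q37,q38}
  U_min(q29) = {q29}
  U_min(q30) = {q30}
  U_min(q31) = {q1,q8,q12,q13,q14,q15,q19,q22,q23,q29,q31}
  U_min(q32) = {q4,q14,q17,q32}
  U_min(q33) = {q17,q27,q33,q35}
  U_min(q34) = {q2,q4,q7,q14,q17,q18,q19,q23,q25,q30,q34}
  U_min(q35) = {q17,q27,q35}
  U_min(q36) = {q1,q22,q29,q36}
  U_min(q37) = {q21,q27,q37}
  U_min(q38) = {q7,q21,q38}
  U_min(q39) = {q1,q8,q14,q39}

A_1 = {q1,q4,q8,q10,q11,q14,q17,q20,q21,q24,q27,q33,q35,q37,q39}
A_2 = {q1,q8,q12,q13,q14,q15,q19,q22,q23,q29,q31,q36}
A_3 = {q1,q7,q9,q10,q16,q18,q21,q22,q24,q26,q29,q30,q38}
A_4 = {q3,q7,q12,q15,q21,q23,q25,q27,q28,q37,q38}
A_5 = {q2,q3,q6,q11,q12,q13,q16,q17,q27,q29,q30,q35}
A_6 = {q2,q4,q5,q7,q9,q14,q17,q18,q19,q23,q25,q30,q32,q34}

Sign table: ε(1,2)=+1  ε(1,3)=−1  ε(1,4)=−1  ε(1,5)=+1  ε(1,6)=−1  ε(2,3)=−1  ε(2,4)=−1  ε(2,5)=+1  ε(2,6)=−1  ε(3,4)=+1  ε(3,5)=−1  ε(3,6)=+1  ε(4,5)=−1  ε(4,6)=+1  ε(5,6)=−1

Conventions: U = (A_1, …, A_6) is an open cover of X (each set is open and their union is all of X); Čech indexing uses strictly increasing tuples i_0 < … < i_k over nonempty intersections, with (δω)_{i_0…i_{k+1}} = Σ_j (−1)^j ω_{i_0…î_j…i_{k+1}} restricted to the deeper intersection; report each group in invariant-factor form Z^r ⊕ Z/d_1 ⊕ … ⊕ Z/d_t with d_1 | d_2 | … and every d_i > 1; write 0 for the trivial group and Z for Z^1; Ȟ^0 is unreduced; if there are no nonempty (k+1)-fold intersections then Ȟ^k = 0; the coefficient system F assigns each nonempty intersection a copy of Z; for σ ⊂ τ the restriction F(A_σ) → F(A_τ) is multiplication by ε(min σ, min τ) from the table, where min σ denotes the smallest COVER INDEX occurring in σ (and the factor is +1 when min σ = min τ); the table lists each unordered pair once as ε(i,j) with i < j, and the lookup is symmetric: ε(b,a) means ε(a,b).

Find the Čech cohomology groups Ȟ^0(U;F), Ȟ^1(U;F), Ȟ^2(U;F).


Ȟ^0 ≅ Z, Ȟ^1 ≅ 0 and Ȟ^2 ≅ Z/2

cover nerve:
  A12={q1,q8,q14} A13={q1,q10,q21,q24} A14={q21,q27,q37} A15={q11,q17,q27,q35} A16={q4,q14,q17} A23={q1,q22,q29} A24={q12,q15,q23} A25={q12,q13,q29} A26={q14,q19,q23} A34={q7,q21,q38} A35={q16,q29,q30} A36={q7,q9,q18,q30} A45={q3,q12,q27} A46={q7,q23,q25} A56={q2,q17,q30}
  A123={q1} A126={q14} A134={q21} A145={q27} A156={q17} A235={q29} A245={q12} A246={q23} A346={q7} A356={q30}
C dims 6,15,10; δ0: rk 5, SNF 1^5; δ1: rk 10, SNF 1^9·2
Ȟ^0: (6−5)−0=1 ⇒ Z
Ȟ^1: (15−10)−5=0 ⇒ 0
Ȟ^2: (10−0)−10=0 plus torsion [2] ⇒ Z/2


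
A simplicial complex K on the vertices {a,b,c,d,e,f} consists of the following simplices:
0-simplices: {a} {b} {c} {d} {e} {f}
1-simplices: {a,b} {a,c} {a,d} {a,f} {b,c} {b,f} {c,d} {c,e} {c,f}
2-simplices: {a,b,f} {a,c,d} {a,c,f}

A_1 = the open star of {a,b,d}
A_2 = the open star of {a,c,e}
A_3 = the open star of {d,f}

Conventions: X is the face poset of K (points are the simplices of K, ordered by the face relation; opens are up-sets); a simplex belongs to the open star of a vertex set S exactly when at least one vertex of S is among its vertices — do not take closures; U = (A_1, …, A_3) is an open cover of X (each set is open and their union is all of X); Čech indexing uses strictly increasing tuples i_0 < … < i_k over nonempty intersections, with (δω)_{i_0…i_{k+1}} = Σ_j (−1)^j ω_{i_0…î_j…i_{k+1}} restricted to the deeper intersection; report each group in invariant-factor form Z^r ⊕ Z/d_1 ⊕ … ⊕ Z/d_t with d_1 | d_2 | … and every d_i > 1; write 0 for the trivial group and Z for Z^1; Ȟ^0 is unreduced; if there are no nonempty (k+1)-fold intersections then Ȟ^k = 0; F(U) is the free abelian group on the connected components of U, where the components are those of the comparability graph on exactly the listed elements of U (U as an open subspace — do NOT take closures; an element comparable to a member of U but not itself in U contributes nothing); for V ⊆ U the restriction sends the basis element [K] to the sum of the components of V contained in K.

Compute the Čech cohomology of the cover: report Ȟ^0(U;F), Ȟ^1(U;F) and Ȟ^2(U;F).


nerve of the cover:
  A1={{a},{b},{d},{a,b},{a,c},{a,d},{a,f},{b,c},{b,f},{c,d},{a,b,f},{a,c,d},{a,c,f}} A2={{a},{c},{e},{a,b},{a,c},{a,d},{a,f},{b,c},{c,d},{c,e},{c,f},{a,b,f},{a,c,d},{a,c,f}} A3={{d},{f},{a,d},{a,f},{b,f},{c,d},{c,f},{a,b,f},{a,c,d},{a,c,f}}
  A12={{a},{a,b},{a,c},{a,d},{a,f},{b,c},{c,d},{a,b,f},{a,c,d},{a,c,f}} A13={{d},{a,d},{a,f},{b,f},{c,d},{a,b,f},{a,c,d},{a,c,f}} A23={{a,d},{a,f},{c,d},{c,f},{a,b,f},{a,c,d},{a,c,f}}
  A123={{a,d},{a,f},{c,d},{a,b,f},{a,c,d},{a,c,f}}
components per intersection:
  A1: {{a},{b},{d},{a,b},{a,c},{a,d},{a,f},{b,c},{b,f},{c,d},{a,b,f},{a,c,d},{a,c,f}}
  A2: {{a},{c},{e},{a,b},{a,c},{a,d},{a,f},{b,c},{c,d},{c,e},{c,f},{a,b,f},{a,c,d},{a,c,f}}
  A3: {{d},{a,d},{c,d},{a,c,d}} {{f},{a,f},{b,f},{c,f},{a,b,f},{a,c,f}}
  A12: {{a},{a,b},{a,c},{a,d},{a,f},{c,d},{a,b,f},{a,c,d},{a,c,f}} {{b,c}}
  A13: {{d},{a,d},{c,d},{a,c,d}} {{a,f},{b,f},{a,b,f},{a,c,f}}
  A23: {{a,d},{c,d},{a,c,d}} {{a,f},{c,f},{a,b,f},{a,c,f}}
  A123: {{a,d},{c,d},{a,c,d}} {{a,f},{a,b,f},{a,c,f}}
C dims 4,6,2; δ0: rk 3, SNF 1^3; δ1: rk 2, SNF 1^2
Ȟ^0 = (4 − 3) − 0 = 1, so Ȟ^0 ≅ Z
Ȟ^1 = (6 − 2) − 3 = 1, so Ȟ^1 ≅ Z
Ȟ^2 = (2 − 0) − 2 = 0, so Ȟ^2 ≅ 0

Ȟ^0 = Z; Ȟ^1 = Z; Ȟ^2 = 0
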